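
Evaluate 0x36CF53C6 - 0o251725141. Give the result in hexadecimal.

0x3427A965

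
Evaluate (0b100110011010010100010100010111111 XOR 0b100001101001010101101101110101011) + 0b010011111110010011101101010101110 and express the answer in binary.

0b11011110001010101100110111000010

First 0b100110011010010100010100010111111 XOR 0b100001101001010101101101110101011 = 0b000111110011000001111001100010100.
Add column by column in base 2, right to left:
  0+0 = 0
  0+1 = 1
  1+1 = 0 carry 1
  0+1+1 = 0 carry 1
  1+0+1 = 0 carry 1
  0+1+1 = 0 carry 1
  0+0+1 = 1
  0+1 = 1
  1+0 = 1
  1+1 = 0 carry 1
  0+0+1 = 1
  0+1 = 1
  1+1 = 0 carry 1
  1+0+1 = 0 carry 1
  1+1+1 = 1 carry 1
  1+1+1 = 1 carry 1
  0+1+1 = 0 carry 1
  0+0+1 = 1
  0+0 = 0
  0+1 = 1
  0+0 = 0
  1+0 = 1
  1+1 = 0 carry 1
  0+1+1 = 0 carry 1
  0+1+1 = 0 carry 1
  1+1+1 = 1 carry 1
  1+1+1 = 1 carry 1
  1+1+1 = 1 carry 1
  1+1+1 = 1 carry 1
  1+0+1 = 0 carry 1
  0+0+1 = 1
  0+1 = 1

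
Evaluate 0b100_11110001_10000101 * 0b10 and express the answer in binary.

0b10011110001100001010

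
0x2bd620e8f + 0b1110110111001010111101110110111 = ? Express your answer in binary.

0b1100110100010001111000101001000110

0x2bd620e8f = 0b1010111101011000100000111010001111 in binary.
Add column by column in base 2, right to left:
  1+1 = 0 carry 1
  1+1+1 = 1 carry 1
  1+1+1 = 1 carry 1
  1+0+1 = 0 carry 1
  0+1+1 = 0 carry 1
  0+1+1 = 0 carry 1
  0+0+1 = 1
  1+1 = 0 carry 1
  0+1+1 = 0 carry 1
  1+1+1 = 1 carry 1
  1+0+1 = 0 carry 1
  1+1+1 = 1 carry 1
  0+1+1 = 0 carry 1
  0+1+1 = 0 carry 1
  0+1+1 = 0 carry 1
  0+0+1 = 1
  0+1 = 1
  1+0 = 1
  0+1 = 1
  0+0 = 0
  0+0 = 0
  1+1 = 0 carry 1
  1+1+1 = 1 carry 1
  0+1+1 = 0 carry 1
  1+0+1 = 0 carry 1
  0+1+1 = 0 carry 1
  1+1+1 = 1 carry 1
  1+0+1 = 0 carry 1
  1+1+1 = 1 carry 1
  1+1+1 = 1 carry 1
  0+1+1 = 0 carry 1
  1+0+1 = 0 carry 1
  0+0+1 = 1
  1+0 = 1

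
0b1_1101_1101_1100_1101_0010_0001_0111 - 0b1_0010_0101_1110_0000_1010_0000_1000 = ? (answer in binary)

0b1011011111101100100000001111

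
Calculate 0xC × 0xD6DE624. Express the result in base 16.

0xA126C9B0

Multiply each base-16 digit by 12, carrying:
  4×12 = 48 → write 0 carry 3
  2×12+3 = 27 → write B carry 1
  6×12+1 = 73 → write 9 carry 4
  E×12+4 = 172 → write C carry 10
  D×12+10 = 166 → write 6 carry 10
  6×12+10 = 82 → write 2 carry 5
  D×12+5 = 161 → write 1 carry 10
  remaining carry: A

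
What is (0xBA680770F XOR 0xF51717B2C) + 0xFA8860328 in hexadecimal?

0x14A0770F4B

First 0xBA680770F XOR 0xF51717B2C = 0x4F7F10C23.
Add column by column in base 16, right to left:
  3+8 = B
  2+2 = 4
  C+3 = F
  0+0 = 0
  1+6 = 7
  F+8 = 7 carry 1
  7+8+1 = 0 carry 1
  F+A+1 = A carry 1
  4+F+1 = 4 carry 1
  final carry 1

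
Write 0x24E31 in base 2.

0b100100111000110001

Expand each hex digit to 4 bits: 2=0010 4=0100 E=1110 3=0011 1=0001.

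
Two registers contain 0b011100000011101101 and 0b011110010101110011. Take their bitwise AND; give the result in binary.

AND bit by bit (1 only where both bits are 1):
  011100000011101101
& 011110010101110011
= 011100000001100001

0b011100000001100001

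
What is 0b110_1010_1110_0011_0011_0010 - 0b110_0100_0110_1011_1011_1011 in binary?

Subtract column by column in base 2:
  0-1 → 1 (borrow)
  1-1-1 → 1 (borrow)
  0-0-1 → 1 (borrow)
  0-1-1 → 0 (borrow)
  1-1-1 → 1 (borrow)
  1-1-1 → 1 (borrow)
  0-0-1 → 1 (borrow)
  0-1-1 → 0 (borrow)
  1-1-1 → 1 (borrow)
  1-1-1 → 1 (borrow)
  0-0-1 → 1 (borrow)
  0-1-1 → 0 (borrow)
  0-0-1 → 1 (borrow)
  1-1-1 → 1 (borrow)
  1-1-1 → 1 (borrow)
  1-0-1 → 0
  0-0 → 0
  1-0 → 1
  0-1 → 1 (borrow)
  1-0-1 → 0
  0-0 → 0
  1-1 → 0
  1-1 → 0

0b1100111011101110111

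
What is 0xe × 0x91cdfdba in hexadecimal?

0x7f943e02c

Multiply each base-16 digit by 14, carrying:
  a×14 = 140 → write c carry 8
  b×14+8 = 162 → write 2 carry 10
  d×14+10 = 192 → write 0 carry 12
  f×14+12 = 222 → write e carry 13
  d×14+13 = 195 → write 3 carry 12
  c×14+12 = 180 → write 4 carry 11
  1×14+11 = 25 → write 9 carry 1
  9×14+1 = 127 → write f carry 7
  remaining carry: 7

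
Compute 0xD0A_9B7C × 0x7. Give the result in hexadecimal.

0x5B4A4064

Multiply each base-16 digit by 7, carrying:
  C×7 = 84 → write 4 carry 5
  7×7+5 = 54 → write 6 carry 3
  B×7+3 = 80 → write 0 carry 5
  9×7+5 = 68 → write 4 carry 4
  A×7+4 = 74 → write A carry 4
  0×7+4 = 4 → write 4
  D×7 = 91 → write B carry 5
  remaining carry: 5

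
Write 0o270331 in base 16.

Each octal digit is 3 bits: 2=010 7=111 0=000 3=011 3=011 1=001.
Group the bits into nibbles: 0001 0111 0000 1101 1001 → 170D9.

0x170D9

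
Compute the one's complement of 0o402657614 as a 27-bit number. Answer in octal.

0o375120163

Each oct digit d becomes 7−d:
  4→3, 0→7, 2→5, 6→1, 5→2, 7→0, 6→1, 1→6, 4→3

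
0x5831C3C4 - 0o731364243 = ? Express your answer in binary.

0b1010000110010111101101100100001

0x5831C3C4 = 0b1011000001100011100001111000100 in binary.
0o731364243 = 0b111011001011110100010100011 in binary.
Subtract column by column in base 2:
  0-1 → 1 (borrow)
  0-1-1 → 0 (borrow)
  1-0-1 → 0
  0-0 → 0
  0-0 → 0
  0-1 → 1 (borrow)
  1-0-1 → 0
  1-1 → 0
  1-0 → 1
  1-0 → 1
  0-0 → 0
  0-1 → 1 (borrow)
  0-0-1 → 1 (borrow)
  0-1-1 → 0 (borrow)
  1-1-1 → 1 (borrow)
  1-1-1 → 1 (borrow)
  1-1-1 → 1 (borrow)
  0-0-1 → 1 (borrow)
  0-1-1 → 0 (borrow)
  0-0-1 → 1 (borrow)
  1-0-1 → 0
  1-1 → 0
  0-1 → 1 (borrow)
  0-0-1 → 1 (borrow)
  0-1-1 → 0 (borrow)
  0-1-1 → 0 (borrow)
  0-1-1 → 0 (borrow)
  1-0-1 → 0
  1-0 → 1
  0-0 → 0
  1-0 → 1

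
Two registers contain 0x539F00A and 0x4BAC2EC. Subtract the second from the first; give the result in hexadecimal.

0x7F2D1E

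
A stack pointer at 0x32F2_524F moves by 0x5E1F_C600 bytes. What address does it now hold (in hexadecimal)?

Add column by column in base 16, right to left:
  F+0 = F
  4+0 = 4
  2+6 = 8
  5+C = 1 carry 1
  2+F+1 = 2 carry 1
  F+1+1 = 1 carry 1
  2+E+1 = 1 carry 1
  3+5+1 = 9

0x9112184F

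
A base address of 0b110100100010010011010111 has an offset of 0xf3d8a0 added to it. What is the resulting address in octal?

0o161376567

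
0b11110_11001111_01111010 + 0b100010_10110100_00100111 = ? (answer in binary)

Add column by column in base 2, right to left:
  0+1 = 1
  1+1 = 0 carry 1
  0+1+1 = 0 carry 1
  1+0+1 = 0 carry 1
  1+0+1 = 0 carry 1
  1+1+1 = 1 carry 1
  1+0+1 = 0 carry 1
  0+0+1 = 1
  1+0 = 1
  1+0 = 1
  1+1 = 0 carry 1
  1+0+1 = 0 carry 1
  0+1+1 = 0 carry 1
  0+1+1 = 0 carry 1
  1+0+1 = 0 carry 1
  1+1+1 = 1 carry 1
  0+0+1 = 1
  1+1 = 0 carry 1
  1+0+1 = 0 carry 1
  1+0+1 = 0 carry 1
  1+0+1 = 0 carry 1
  0+1+1 = 0 carry 1
  final carry 1

0b10000011000001110100001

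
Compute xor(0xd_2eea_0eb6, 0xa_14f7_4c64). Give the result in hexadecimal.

XOR each hex digit independently (no carries):
  d^a=7, 2^1=3, e^4=a, e^f=1, a^7=d, 0^4=4, e^c=2, b^6=d, 6^4=2

0x73a1d42d2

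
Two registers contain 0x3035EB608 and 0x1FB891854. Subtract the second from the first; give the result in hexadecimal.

0x107D59DB4

Subtract column by column in base 16:
  8-4 → 4
  0-5 → B (borrow)
  6-8-1 → D (borrow)
  B-1-1 → 9
  E-9 → 5
  5-8 → D (borrow)
  3-B-1 → 7 (borrow)
  0-F-1 → 0 (borrow)
  3-1-1 → 1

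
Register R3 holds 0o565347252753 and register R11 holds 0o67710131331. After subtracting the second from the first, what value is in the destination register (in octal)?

0o475437121422

Subtract column by column in base 8:
  3-1 → 2
  5-3 → 2
  7-3 → 4
  2-1 → 1
  5-3 → 2
  2-1 → 1
  7-0 → 7
  4-1 → 3
  3-7 → 4 (borrow)
  5-7-1 → 5 (borrow)
  6-6-1 → 7 (borrow)
  5-0-1 → 4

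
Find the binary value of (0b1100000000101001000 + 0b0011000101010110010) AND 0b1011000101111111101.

Add column by column in base 2, right to left:
  0+0 = 0
  0+1 = 1
  0+0 = 0
  1+0 = 1
  0+1 = 1
  0+1 = 1
  1+0 = 1
  0+1 = 1
  1+0 = 1
  0+1 = 1
  0+0 = 0
  0+1 = 1
  0+0 = 0
  0+0 = 0
  0+0 = 0
  0+1 = 1
  0+1 = 1
  1+0 = 1
  1+0 = 1
Sum = 0b1111000101111111010; now AND with 0b1011000101111111101:
  1111000101111111010
& 1011000101111111101
= 1011000101111111000

0b1011000101111111000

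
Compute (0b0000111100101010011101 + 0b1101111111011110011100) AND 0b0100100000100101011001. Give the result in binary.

0b100100000000000011001

Add column by column in base 2, right to left:
  1+0 = 1
  0+0 = 0
  1+1 = 0 carry 1
  1+1+1 = 1 carry 1
  1+1+1 = 1 carry 1
  0+0+1 = 1
  0+0 = 0
  1+1 = 0 carry 1
  0+1+1 = 0 carry 1
  1+1+1 = 1 carry 1
  0+1+1 = 0 carry 1
  1+0+1 = 0 carry 1
  0+1+1 = 0 carry 1
  0+1+1 = 0 carry 1
  1+1+1 = 1 carry 1
  1+1+1 = 1 carry 1
  1+1+1 = 1 carry 1
  1+1+1 = 1 carry 1
  0+1+1 = 0 carry 1
  0+0+1 = 1
  0+1 = 1
  0+1 = 1
Sum = 0b1110111100001000111001; now AND with 0b0100100000100101011001:
  1110111100001000111001
& 0100100000100101011001
= 0100100000000000011001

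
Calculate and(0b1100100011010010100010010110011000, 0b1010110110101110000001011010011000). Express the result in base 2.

AND bit by bit (1 only where both bits are 1):
  1100100011010010100010010110011000
& 1010110110101110000001011010011000
= 1000100010000010000000010010011000

0b1000100010000010000000010010011000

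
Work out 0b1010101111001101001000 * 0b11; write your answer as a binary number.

Multiply each base-2 digit by 3, carrying:
  0×3 = 0 → write 0
  0×3 = 0 → write 0
  0×3 = 0 → write 0
  1×3 = 3 → write 1 carry 1
  0×3+1 = 1 → write 1
  0×3 = 0 → write 0
  1×3 = 3 → write 1 carry 1
  0×3+1 = 1 → write 1
  1×3 = 3 → write 1 carry 1
  1×3+1 = 4 → write 0 carry 2
  0×3+2 = 2 → write 0 carry 1
  0×3+1 = 1 → write 1
  1×3 = 3 → write 1 carry 1
  1×3+1 = 4 → write 0 carry 2
  1×3+2 = 5 → write 1 carry 2
  1×3+2 = 5 → write 1 carry 2
  0×3+2 = 2 → write 0 carry 1
  1×3+1 = 4 → write 0 carry 2
  0×3+2 = 2 → write 0 carry 1
  1×3+1 = 4 → write 0 carry 2
  0×3+2 = 2 → write 0 carry 1
  1×3+1 = 4 → write 0 carry 2
  remaining carry: 10

0b100000001101100111011000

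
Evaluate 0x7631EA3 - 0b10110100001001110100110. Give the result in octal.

0o702205375

0x7631EA3 = 0o730617243 in octal.
0b10110100001001110100110 = 0o26411646 in octal.
Subtract column by column in base 8:
  3-6 → 5 (borrow)
  4-4-1 → 7 (borrow)
  2-6-1 → 3 (borrow)
  7-1-1 → 5
  1-1 → 0
  6-4 → 2
  0-6 → 2 (borrow)
  3-2-1 → 0
  7-0 → 7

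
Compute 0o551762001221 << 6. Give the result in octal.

0o55176200122100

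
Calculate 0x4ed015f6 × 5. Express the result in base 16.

Multiply each base-16 digit by 5, carrying:
  6×5 = 30 → write e carry 1
  f×5+1 = 76 → write c carry 4
  5×5+4 = 29 → write d carry 1
  1×5+1 = 6 → write 6
  0×5 = 0 → write 0
  d×5 = 65 → write 1 carry 4
  e×5+4 = 74 → write a carry 4
  4×5+4 = 24 → write 8 carry 1
  remaining carry: 1

0x18a106dce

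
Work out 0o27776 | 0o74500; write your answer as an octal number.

OR each oct digit independently (no carries):
  2|7=7, 7|4=7, 7|5=7, 7|0=7, 6|0=6

0o77776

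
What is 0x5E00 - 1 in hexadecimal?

0x5DFF

The trailing 2 digits are 0, so subtracting 1 borrows through: they become F and the next digit up decrements.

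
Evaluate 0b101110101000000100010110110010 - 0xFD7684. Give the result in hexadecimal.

0b101110101000000100010110110010 = 0x2EA045B2 in hexadecimal.
Subtract column by column in base 16:
  2-4 → E (borrow)
  B-8-1 → 2
  5-6 → F (borrow)
  4-7-1 → C (borrow)
  0-D-1 → 2 (borrow)
  A-F-1 → A (borrow)
  E-0-1 → D
  2-0 → 2

0x2DA2CF2E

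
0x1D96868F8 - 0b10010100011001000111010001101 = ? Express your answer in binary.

0x1D96868F8 = 0b111011001011010000110100011111000 in binary.
Subtract column by column in base 2:
  0-1 → 1 (borrow)
  0-0-1 → 1 (borrow)
  0-1-1 → 0 (borrow)
  1-1-1 → 1 (borrow)
  1-0-1 → 0
  1-0 → 1
  1-0 → 1
  1-1 → 0
  0-0 → 0
  0-1 → 1 (borrow)
  0-1-1 → 0 (borrow)
  1-1-1 → 1 (borrow)
  0-0-1 → 1 (borrow)
  1-0-1 → 0
  1-0 → 1
  0-1 → 1 (borrow)
  0-0-1 → 1 (borrow)
  0-0-1 → 1 (borrow)
  0-1-1 → 0 (borrow)
  1-1-1 → 1 (borrow)
  0-0-1 → 1 (borrow)
  1-0-1 → 0
  1-0 → 1
  0-1 → 1 (borrow)
  1-0-1 → 0
  0-1 → 1 (borrow)
  0-0-1 → 1 (borrow)
  1-0-1 → 0
  1-1 → 0
  0-0 → 0
  1-0 → 1
  1-0 → 1
  1-0 → 1

0b111000110110110111101101001101011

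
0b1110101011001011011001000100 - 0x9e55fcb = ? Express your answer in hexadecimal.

0x4c75679

0b1110101011001011011001000100 = 0xeacb644 in hexadecimal.
Subtract column by column in base 16:
  4-b → 9 (borrow)
  4-c-1 → 7 (borrow)
  6-f-1 → 6 (borrow)
  b-5-1 → 5
  c-5 → 7
  a-e → c (borrow)
  e-9-1 → 4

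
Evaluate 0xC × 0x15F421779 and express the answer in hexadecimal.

Multiply each base-16 digit by 12, carrying:
  9×12 = 108 → write C carry 6
  7×12+6 = 90 → write A carry 5
  7×12+5 = 89 → write 9 carry 5
  1×12+5 = 17 → write 1 carry 1
  2×12+1 = 25 → write 9 carry 1
  4×12+1 = 49 → write 1 carry 3
  F×12+3 = 183 → write 7 carry 11
  5×12+11 = 71 → write 7 carry 4
  1×12+4 = 16 → write 0 carry 1
  remaining carry: 1

0x10771919AC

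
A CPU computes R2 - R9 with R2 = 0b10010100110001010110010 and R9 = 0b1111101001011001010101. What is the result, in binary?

0b10111100110001011101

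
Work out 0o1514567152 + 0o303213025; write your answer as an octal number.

0o2020002177

Add column by column in base 8, right to left:
  2+5 = 7
  5+2 = 7
  1+0 = 1
  7+3 = 2 carry 1
  6+1+1 = 0 carry 1
  5+2+1 = 0 carry 1
  4+3+1 = 0 carry 1
  1+0+1 = 2
  5+3 = 0 carry 1
  1+0+1 = 2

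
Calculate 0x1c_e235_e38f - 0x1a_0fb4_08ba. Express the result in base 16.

Subtract column by column in base 16:
  f-a → 5
  8-b → d (borrow)
  3-8-1 → a (borrow)
  e-0-1 → d
  5-4 → 1
  3-b → 8 (borrow)
  2-f-1 → 2 (borrow)
  e-0-1 → d
  c-a → 2
  1-1 → 0

0x2d281dad5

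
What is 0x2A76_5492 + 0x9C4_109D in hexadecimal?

0x343A652F

Add column by column in base 16, right to left:
  2+D = F
  9+9 = 2 carry 1
  4+0+1 = 5
  5+1 = 6
  6+4 = A
  7+C = 3 carry 1
  A+9+1 = 4 carry 1
  2+0+1 = 3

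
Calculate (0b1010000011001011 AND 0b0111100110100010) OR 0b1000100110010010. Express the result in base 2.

0b1010100110010010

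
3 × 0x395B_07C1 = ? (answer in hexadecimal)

0xAC111743

Multiply each base-16 digit by 3, carrying:
  1×3 = 3 → write 3
  C×3 = 36 → write 4 carry 2
  7×3+2 = 23 → write 7 carry 1
  0×3+1 = 1 → write 1
  B×3 = 33 → write 1 carry 2
  5×3+2 = 17 → write 1 carry 1
  9×3+1 = 28 → write C carry 1
  3×3+1 = 10 → write A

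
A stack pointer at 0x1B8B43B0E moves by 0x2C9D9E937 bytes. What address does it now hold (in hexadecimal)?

Add column by column in base 16, right to left:
  E+7 = 5 carry 1
  0+3+1 = 4
  B+9 = 4 carry 1
  3+E+1 = 2 carry 1
  4+9+1 = E
  B+D = 8 carry 1
  8+9+1 = 2 carry 1
  B+C+1 = 8 carry 1
  1+2+1 = 4

0x4828E2445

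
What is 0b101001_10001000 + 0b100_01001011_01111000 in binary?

Add column by column in base 2, right to left:
  0+0 = 0
  0+0 = 0
  0+0 = 0
  1+1 = 0 carry 1
  0+1+1 = 0 carry 1
  0+1+1 = 0 carry 1
  0+1+1 = 0 carry 1
  1+0+1 = 0 carry 1
  1+1+1 = 1 carry 1
  0+1+1 = 0 carry 1
  0+0+1 = 1
  1+1 = 0 carry 1
  0+0+1 = 1
  1+0 = 1
  0+1 = 1
  0+0 = 0
  0+0 = 0
  0+0 = 0
  0+1 = 1

0b1000111010100000000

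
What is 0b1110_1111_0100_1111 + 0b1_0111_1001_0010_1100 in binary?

Add column by column in base 2, right to left:
  1+0 = 1
  1+0 = 1
  1+1 = 0 carry 1
  1+1+1 = 1 carry 1
  0+0+1 = 1
  0+1 = 1
  1+0 = 1
  0+0 = 0
  1+1 = 0 carry 1
  1+0+1 = 0 carry 1
  1+0+1 = 0 carry 1
  1+1+1 = 1 carry 1
  0+1+1 = 0 carry 1
  1+1+1 = 1 carry 1
  1+1+1 = 1 carry 1
  1+0+1 = 0 carry 1
  0+1+1 = 0 carry 1
  final carry 1

0b100110100001111011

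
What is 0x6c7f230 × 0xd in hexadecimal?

0x58274c70

Multiply each base-16 digit by 13, carrying:
  0×13 = 0 → write 0
  3×13 = 39 → write 7 carry 2
  2×13+2 = 28 → write c carry 1
  f×13+1 = 196 → write 4 carry 12
  7×13+12 = 103 → write 7 carry 6
  c×13+6 = 162 → write 2 carry 10
  6×13+10 = 88 → write 8 carry 5
  remaining carry: 5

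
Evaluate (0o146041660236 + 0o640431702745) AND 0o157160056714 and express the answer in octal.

Add column by column in base 8, right to left:
  6+5 = 3 carry 1
  3+4+1 = 0 carry 1
  2+7+1 = 2 carry 1
  0+2+1 = 3
  6+0 = 6
  6+7 = 5 carry 1
  1+1+1 = 3
  4+3 = 7
  0+4 = 4
  6+0 = 6
  4+4 = 0 carry 1
  1+6+1 = 0 carry 1
  final carry 1
Sum = 0o1006473563203; now AND with 0o157160056714:
  1&0=0, 0&1=0, 0&5=0, 6&7=6, 4&1=0, 7&6=6, 3&0=0, 5&0=0, 6&5=4, 3&6=2, 2&7=2, 0&1=0, 3&4=0

0o6060042200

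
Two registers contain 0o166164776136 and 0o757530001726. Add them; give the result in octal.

Add column by column in base 8, right to left:
  6+6 = 4 carry 1
  3+2+1 = 6
  1+7 = 0 carry 1
  6+1+1 = 0 carry 1
  7+0+1 = 0 carry 1
  7+0+1 = 0 carry 1
  4+0+1 = 5
  6+3 = 1 carry 1
  1+5+1 = 7
  6+7 = 5 carry 1
  6+5+1 = 4 carry 1
  1+7+1 = 1 carry 1
  final carry 1

0o1145715000064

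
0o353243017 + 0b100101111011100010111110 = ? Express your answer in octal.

0o421177315

0b100101111011100010111110 = 0o45734276 in octal.
Add column by column in base 8, right to left:
  7+6 = 5 carry 1
  1+7+1 = 1 carry 1
  0+2+1 = 3
  3+4 = 7
  4+3 = 7
  2+7 = 1 carry 1
  3+5+1 = 1 carry 1
  5+4+1 = 2 carry 1
  3+0+1 = 4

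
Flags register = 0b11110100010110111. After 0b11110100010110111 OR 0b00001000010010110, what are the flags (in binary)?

OR bit by bit (1 where either bit is 1):
  11110100010110111
| 00001000010010110
= 11111100010110111

0b11111100010110111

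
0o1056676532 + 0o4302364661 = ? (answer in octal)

0o5361263413

Add column by column in base 8, right to left:
  2+1 = 3
  3+6 = 1 carry 1
  5+6+1 = 4 carry 1
  6+4+1 = 3 carry 1
  7+6+1 = 6 carry 1
  6+3+1 = 2 carry 1
  6+2+1 = 1 carry 1
  5+0+1 = 6
  0+3 = 3
  1+4 = 5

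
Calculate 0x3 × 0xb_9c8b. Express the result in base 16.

Multiply each base-16 digit by 3, carrying:
  b×3 = 33 → write 1 carry 2
  8×3+2 = 26 → write a carry 1
  c×3+1 = 37 → write 5 carry 2
  9×3+2 = 29 → write d carry 1
  b×3+1 = 34 → write 2 carry 2
  remaining carry: 2

0x22d5a1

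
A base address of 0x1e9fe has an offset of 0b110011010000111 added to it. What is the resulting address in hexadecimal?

0b110011010000111 = 0x6687 in hexadecimal.
Add column by column in base 16, right to left:
  e+7 = 5 carry 1
  f+8+1 = 8 carry 1
  9+6+1 = 0 carry 1
  e+6+1 = 5 carry 1
  1+0+1 = 2

0x25085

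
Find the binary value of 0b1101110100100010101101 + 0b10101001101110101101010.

Add column by column in base 2, right to left:
  1+0 = 1
  0+1 = 1
  1+0 = 1
  1+1 = 0 carry 1
  0+0+1 = 1
  1+1 = 0 carry 1
  0+1+1 = 0 carry 1
  1+0+1 = 0 carry 1
  0+1+1 = 0 carry 1
  0+0+1 = 1
  0+1 = 1
  1+1 = 0 carry 1
  0+1+1 = 0 carry 1
  0+0+1 = 1
  1+1 = 0 carry 1
  0+1+1 = 0 carry 1
  1+0+1 = 0 carry 1
  1+0+1 = 0 carry 1
  1+1+1 = 1 carry 1
  0+0+1 = 1
  1+1 = 0 carry 1
  1+0+1 = 0 carry 1
  0+1+1 = 0 carry 1
  final carry 1

0b100011000010011000010111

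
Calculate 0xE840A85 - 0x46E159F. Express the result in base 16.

Subtract column by column in base 16:
  5-F → 6 (borrow)
  8-9-1 → E (borrow)
  A-5-1 → 4
  0-1 → F (borrow)
  4-E-1 → 5 (borrow)
  8-6-1 → 1
  E-4 → A

0xA15F4E6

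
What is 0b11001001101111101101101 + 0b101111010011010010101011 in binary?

Add column by column in base 2, right to left:
  1+1 = 0 carry 1
  0+1+1 = 0 carry 1
  1+0+1 = 0 carry 1
  1+1+1 = 1 carry 1
  0+0+1 = 1
  1+1 = 0 carry 1
  1+0+1 = 0 carry 1
  0+1+1 = 0 carry 1
  1+0+1 = 0 carry 1
  1+0+1 = 0 carry 1
  1+1+1 = 1 carry 1
  1+0+1 = 0 carry 1
  1+1+1 = 1 carry 1
  0+1+1 = 0 carry 1
  1+0+1 = 0 carry 1
  1+0+1 = 0 carry 1
  0+1+1 = 0 carry 1
  0+0+1 = 1
  1+1 = 0 carry 1
  0+1+1 = 0 carry 1
  0+1+1 = 0 carry 1
  1+1+1 = 1 carry 1
  1+0+1 = 0 carry 1
  0+1+1 = 0 carry 1
  final carry 1

0b1001000100001010000011000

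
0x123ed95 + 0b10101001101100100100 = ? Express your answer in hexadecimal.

0x12e88b9

0b10101001101100100100 = 0xa9b24 in hexadecimal.
Add column by column in base 16, right to left:
  5+4 = 9
  9+2 = b
  d+b = 8 carry 1
  e+9+1 = 8 carry 1
  3+a+1 = e
  2+0 = 2
  1+0 = 1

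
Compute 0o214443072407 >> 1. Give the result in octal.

0o106221435203

1 bits is not a whole number of base-8 digits; in binary: 10001100100100011000111010100000111 >> 1 = 1000110010010001100011101010000011.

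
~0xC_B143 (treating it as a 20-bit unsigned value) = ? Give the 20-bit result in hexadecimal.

0x34EBC

Each hex digit d becomes F−d:
  C→3, B→4, 1→E, 4→B, 3→C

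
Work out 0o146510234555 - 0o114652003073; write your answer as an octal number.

Subtract column by column in base 8:
  5-3 → 2
  5-7 → 6 (borrow)
  5-0-1 → 4
  4-3 → 1
  3-0 → 3
  2-0 → 2
  0-2 → 6 (borrow)
  1-5-1 → 3 (borrow)
  5-6-1 → 6 (borrow)
  6-4-1 → 1
  4-1 → 3
  1-1 → 0

0o31636231462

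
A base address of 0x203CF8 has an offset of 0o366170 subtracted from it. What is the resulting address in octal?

0o7450200

0x203CF8 = 0o10036370 in octal.
Subtract column by column in base 8:
  0-0 → 0
  7-7 → 0
  3-1 → 2
  6-6 → 0
  3-6 → 5 (borrow)
  0-3-1 → 4 (borrow)
  0-0-1 → 7 (borrow)
  1-0-1 → 0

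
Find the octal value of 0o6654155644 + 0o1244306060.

0o10120463724

Add column by column in base 8, right to left:
  4+0 = 4
  4+6 = 2 carry 1
  6+0+1 = 7
  5+6 = 3 carry 1
  5+0+1 = 6
  1+3 = 4
  4+4 = 0 carry 1
  5+4+1 = 2 carry 1
  6+2+1 = 1 carry 1
  6+1+1 = 0 carry 1
  final carry 1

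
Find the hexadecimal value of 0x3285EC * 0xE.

0x2C352E8

Multiply each base-16 digit by 14, carrying:
  C×14 = 168 → write 8 carry 10
  E×14+10 = 206 → write E carry 12
  5×14+12 = 82 → write 2 carry 5
  8×14+5 = 117 → write 5 carry 7
  2×14+7 = 35 → write 3 carry 2
  3×14+2 = 44 → write C carry 2
  remaining carry: 2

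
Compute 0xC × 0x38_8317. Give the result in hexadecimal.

0x2A62514

Multiply each base-16 digit by 12, carrying:
  7×12 = 84 → write 4 carry 5
  1×12+5 = 17 → write 1 carry 1
  3×12+1 = 37 → write 5 carry 2
  8×12+2 = 98 → write 2 carry 6
  8×12+6 = 102 → write 6 carry 6
  3×12+6 = 42 → write A carry 2
  remaining carry: 2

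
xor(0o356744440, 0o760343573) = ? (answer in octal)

0o436407133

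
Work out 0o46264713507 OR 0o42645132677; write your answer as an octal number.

OR each oct digit independently (no carries):
  4|4=4, 6|2=6, 2|6=6, 6|4=6, 4|5=5, 7|1=7, 1|3=3, 3|2=3, 5|6=7, 0|7=7, 7|7=7

0o46665733777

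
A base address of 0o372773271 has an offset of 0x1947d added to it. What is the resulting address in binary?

0o372773271 = 0b11111010111111011010111001 in binary.
0x1947d = 0b11001010001111101 in binary.
Add column by column in base 2, right to left:
  1+1 = 0 carry 1
  0+0+1 = 1
  0+1 = 1
  1+1 = 0 carry 1
  1+1+1 = 1 carry 1
  1+1+1 = 1 carry 1
  0+1+1 = 0 carry 1
  1+0+1 = 0 carry 1
  0+0+1 = 1
  1+0 = 1
  1+1 = 0 carry 1
  0+0+1 = 1
  1+1 = 0 carry 1
  1+0+1 = 0 carry 1
  1+0+1 = 0 carry 1
  1+1+1 = 1 carry 1
  1+1+1 = 1 carry 1
  1+0+1 = 0 carry 1
  0+0+1 = 1
  1+0 = 1
  0+0 = 0
  1+0 = 1
  1+0 = 1
  1+0 = 1
  1+0 = 1
  1+0 = 1

0b11111011011000101100110110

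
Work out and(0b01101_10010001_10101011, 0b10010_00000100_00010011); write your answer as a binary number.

0b000000000000000000011

AND bit by bit (1 only where both bits are 1):
  011011001000110101011
& 100100000010000010011
= 000000000000000000011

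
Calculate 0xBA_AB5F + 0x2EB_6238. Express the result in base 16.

0x3A60D97

Add column by column in base 16, right to left:
  F+8 = 7 carry 1
  5+3+1 = 9
  B+2 = D
  A+6 = 0 carry 1
  A+B+1 = 6 carry 1
  B+E+1 = A carry 1
  0+2+1 = 3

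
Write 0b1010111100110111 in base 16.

Group the bits into nibbles: 1010 1111 0011 0111 → AF37.

0xAF37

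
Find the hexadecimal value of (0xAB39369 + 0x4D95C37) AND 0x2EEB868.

0x28CA820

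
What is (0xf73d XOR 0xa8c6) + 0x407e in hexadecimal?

0xa079

First 0xf73d XOR 0xa8c6 = 0x5ffb.
Add column by column in base 16, right to left:
  b+e = 9 carry 1
  f+7+1 = 7 carry 1
  f+0+1 = 0 carry 1
  5+4+1 = a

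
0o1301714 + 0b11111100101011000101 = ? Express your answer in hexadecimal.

0o1301714 = 0x583CC in hexadecimal.
0b11111100101011000101 = 0xFCAC5 in hexadecimal.
Add column by column in base 16, right to left:
  C+5 = 1 carry 1
  C+C+1 = 9 carry 1
  3+A+1 = E
  8+C = 4 carry 1
  5+F+1 = 5 carry 1
  final carry 1

0x154E91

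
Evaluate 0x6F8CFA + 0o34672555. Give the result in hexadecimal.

0xE30267

0o34672555 = 0x73756D in hexadecimal.
Add column by column in base 16, right to left:
  A+D = 7 carry 1
  F+6+1 = 6 carry 1
  C+5+1 = 2 carry 1
  8+7+1 = 0 carry 1
  F+3+1 = 3 carry 1
  6+7+1 = E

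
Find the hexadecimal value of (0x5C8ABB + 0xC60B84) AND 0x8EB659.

0x29619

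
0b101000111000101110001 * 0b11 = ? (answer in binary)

Multiply each base-2 digit by 3, carrying:
  1×3 = 3 → write 1 carry 1
  0×3+1 = 1 → write 1
  0×3 = 0 → write 0
  0×3 = 0 → write 0
  1×3 = 3 → write 1 carry 1
  1×3+1 = 4 → write 0 carry 2
  1×3+2 = 5 → write 1 carry 2
  0×3+2 = 2 → write 0 carry 1
  1×3+1 = 4 → write 0 carry 2
  0×3+2 = 2 → write 0 carry 1
  0×3+1 = 1 → write 1
  0×3 = 0 → write 0
  1×3 = 3 → write 1 carry 1
  1×3+1 = 4 → write 0 carry 2
  1×3+2 = 5 → write 1 carry 2
  0×3+2 = 2 → write 0 carry 1
  0×3+1 = 1 → write 1
  0×3 = 0 → write 0
  1×3 = 3 → write 1 carry 1
  0×3+1 = 1 → write 1
  1×3 = 3 → write 1 carry 1
  remaining carry: 1

0b1111010101010001010011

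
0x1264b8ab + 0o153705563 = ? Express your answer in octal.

0x1264b8ab = 0o2231134253 in octal.
Add column by column in base 8, right to left:
  3+3 = 6
  5+6 = 3 carry 1
  2+5+1 = 0 carry 1
  4+5+1 = 2 carry 1
  3+0+1 = 4
  1+7 = 0 carry 1
  1+3+1 = 5
  3+5 = 0 carry 1
  2+1+1 = 4
  2+0 = 2

0o2405042036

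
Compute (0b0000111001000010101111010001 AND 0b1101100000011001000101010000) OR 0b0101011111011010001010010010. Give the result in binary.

0b101111111011010001111010010

0b0000111001000010101111010001 AND 0b1101100000011001000101010000 = 0b0000100000000000000101010000.
Then OR with 0b0101011111011010001010010010.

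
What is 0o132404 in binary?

0b1011010100000100

Each octal digit is 3 bits: 1=001 3=011 2=010 4=100 0=000 4=100.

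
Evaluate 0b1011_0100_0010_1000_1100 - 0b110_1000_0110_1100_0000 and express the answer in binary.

Subtract column by column in base 2:
  0-0 → 0
  0-0 → 0
  1-0 → 1
  1-0 → 1
  0-0 → 0
  0-0 → 0
  0-1 → 1 (borrow)
  1-1-1 → 1 (borrow)
  0-0-1 → 1 (borrow)
  1-1-1 → 1 (borrow)
  0-1-1 → 0 (borrow)
  0-0-1 → 1 (borrow)
  0-0-1 → 1 (borrow)
  0-0-1 → 1 (borrow)
  1-0-1 → 0
  0-1 → 1 (borrow)
  1-0-1 → 0
  1-1 → 0
  0-1 → 1 (borrow)
  1-0-1 → 0

0b1001011101111001100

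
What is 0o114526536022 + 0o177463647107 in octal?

0o314212405131

Add column by column in base 8, right to left:
  2+7 = 1 carry 1
  2+0+1 = 3
  0+1 = 1
  6+7 = 5 carry 1
  3+4+1 = 0 carry 1
  5+6+1 = 4 carry 1
  6+3+1 = 2 carry 1
  2+6+1 = 1 carry 1
  5+4+1 = 2 carry 1
  4+7+1 = 4 carry 1
  1+7+1 = 1 carry 1
  1+1+1 = 3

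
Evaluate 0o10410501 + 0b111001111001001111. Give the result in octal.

0b111001111001001111 = 0o717117 in octal.
Add column by column in base 8, right to left:
  1+7 = 0 carry 1
  0+1+1 = 2
  5+1 = 6
  0+7 = 7
  1+1 = 2
  4+7 = 3 carry 1
  0+0+1 = 1
  1+0 = 1

0o11327620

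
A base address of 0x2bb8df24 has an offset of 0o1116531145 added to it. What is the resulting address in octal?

0x2bb8df24 = 0o5356157444 in octal.
Add column by column in base 8, right to left:
  4+5 = 1 carry 1
  4+4+1 = 1 carry 1
  4+1+1 = 6
  7+1 = 0 carry 1
  5+3+1 = 1 carry 1
  1+5+1 = 7
  6+6 = 4 carry 1
  5+1+1 = 7
  3+1 = 4
  5+1 = 6

0o6474710611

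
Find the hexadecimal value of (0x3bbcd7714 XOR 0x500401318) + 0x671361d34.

First 0x3bbcd7714 XOR 0x500401318 = 0x6bb8d640c.
Add column by column in base 16, right to left:
  c+4 = 0 carry 1
  0+3+1 = 4
  4+d = 1 carry 1
  6+1+1 = 8
  d+6 = 3 carry 1
  8+3+1 = c
  b+1 = c
  b+7 = 2 carry 1
  6+6+1 = d

0xd2cc38140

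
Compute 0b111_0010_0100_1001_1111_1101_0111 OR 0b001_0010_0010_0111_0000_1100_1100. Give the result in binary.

OR bit by bit (1 where either bit is 1):
  111001001001001111111010111
| 001001000100111000011001100
= 111001001101111111111011111

0b111001001101111111111011111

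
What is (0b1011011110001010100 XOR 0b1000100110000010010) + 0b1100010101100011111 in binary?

0b10000001101101100101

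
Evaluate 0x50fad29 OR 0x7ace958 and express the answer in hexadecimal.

0x7afed79

OR each hex digit independently (no carries):
  5|7=7, 0|a=a, f|c=f, a|e=e, d|9=d, 2|5=7, 9|8=9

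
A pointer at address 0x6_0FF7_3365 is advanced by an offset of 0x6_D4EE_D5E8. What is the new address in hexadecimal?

Add column by column in base 16, right to left:
  5+8 = D
  6+E = 4 carry 1
  3+5+1 = 9
  3+D = 0 carry 1
  7+E+1 = 6 carry 1
  F+E+1 = E carry 1
  F+4+1 = 4 carry 1
  0+D+1 = E
  6+6 = C

0xCE4E6094D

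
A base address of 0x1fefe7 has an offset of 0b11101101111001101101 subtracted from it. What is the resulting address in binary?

0b100010001000101111010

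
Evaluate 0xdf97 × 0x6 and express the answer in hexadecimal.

Multiply each base-16 digit by 6, carrying:
  7×6 = 42 → write a carry 2
  9×6+2 = 56 → write 8 carry 3
  f×6+3 = 93 → write d carry 5
  d×6+5 = 83 → write 3 carry 5
  remaining carry: 5

0x53d8a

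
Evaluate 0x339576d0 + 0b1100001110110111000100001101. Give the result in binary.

0b111111110100001110011111011101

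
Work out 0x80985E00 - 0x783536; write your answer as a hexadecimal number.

Subtract column by column in base 16:
  0-6 → A (borrow)
  0-3-1 → C (borrow)
  E-5-1 → 8
  5-3 → 2
  8-8 → 0
  9-7 → 2
  0-0 → 0
  8-0 → 8

0x802028CA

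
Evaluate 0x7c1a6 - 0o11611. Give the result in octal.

0x7c1a6 = 0o1740646 in octal.
Subtract column by column in base 8:
  6-1 → 5
  4-1 → 3
  6-6 → 0
  0-1 → 7 (borrow)
  4-1-1 → 2
  7-0 → 7
  1-0 → 1

0o1727035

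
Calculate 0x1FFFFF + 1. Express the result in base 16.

0x200000

The trailing 5 digits are F (max in base 16), so adding 1 cascades: they roll to 0 and the next digit up increments.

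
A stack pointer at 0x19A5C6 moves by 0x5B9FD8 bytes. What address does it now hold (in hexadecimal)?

0x75459E

Add column by column in base 16, right to left:
  6+8 = E
  C+D = 9 carry 1
  5+F+1 = 5 carry 1
  A+9+1 = 4 carry 1
  9+B+1 = 5 carry 1
  1+5+1 = 7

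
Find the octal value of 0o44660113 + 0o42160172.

Add column by column in base 8, right to left:
  3+2 = 5
  1+7 = 0 carry 1
  1+1+1 = 3
  0+0 = 0
  6+6 = 4 carry 1
  6+1+1 = 0 carry 1
  4+2+1 = 7
  4+4 = 0 carry 1
  final carry 1

0o107040305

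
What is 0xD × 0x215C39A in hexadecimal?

Multiply each base-16 digit by 13, carrying:
  A×13 = 130 → write 2 carry 8
  9×13+8 = 125 → write D carry 7
  3×13+7 = 46 → write E carry 2
  C×13+2 = 158 → write E carry 9
  5×13+9 = 74 → write A carry 4
  1×13+4 = 17 → write 1 carry 1
  2×13+1 = 27 → write B carry 1
  remaining carry: 1

0x1B1AEED2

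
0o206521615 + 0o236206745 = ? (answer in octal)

0o444730562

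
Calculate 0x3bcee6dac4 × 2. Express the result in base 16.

0x779dcdb588

Multiply each base-16 digit by 2, carrying:
  4×2 = 8 → write 8
  c×2 = 24 → write 8 carry 1
  a×2+1 = 21 → write 5 carry 1
  d×2+1 = 27 → write b carry 1
  6×2+1 = 13 → write d
  e×2 = 28 → write c carry 1
  e×2+1 = 29 → write d carry 1
  c×2+1 = 25 → write 9 carry 1
  b×2+1 = 23 → write 7 carry 1
  3×2+1 = 7 → write 7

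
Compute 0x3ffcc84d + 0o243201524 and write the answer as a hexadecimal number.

0x4289cba1

0o243201524 = 0x28d0354 in hexadecimal.
Add column by column in base 16, right to left:
  d+4 = 1 carry 1
  4+5+1 = a
  8+3 = b
  c+0 = c
  c+d = 9 carry 1
  f+8+1 = 8 carry 1
  f+2+1 = 2 carry 1
  3+0+1 = 4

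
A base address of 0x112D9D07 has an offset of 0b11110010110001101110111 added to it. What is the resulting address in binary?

0x112D9D07 = 0b10001001011011001110100000111 in binary.
Add column by column in base 2, right to left:
  1+1 = 0 carry 1
  1+1+1 = 1 carry 1
  1+1+1 = 1 carry 1
  0+0+1 = 1
  0+1 = 1
  0+1 = 1
  0+1 = 1
  0+0 = 0
  1+1 = 0 carry 1
  0+1+1 = 0 carry 1
  1+0+1 = 0 carry 1
  1+0+1 = 0 carry 1
  1+0+1 = 0 carry 1
  0+1+1 = 0 carry 1
  0+1+1 = 0 carry 1
  1+0+1 = 0 carry 1
  1+1+1 = 1 carry 1
  0+0+1 = 1
  1+0 = 1
  1+1 = 0 carry 1
  0+1+1 = 0 carry 1
  1+1+1 = 1 carry 1
  0+1+1 = 0 carry 1
  0+0+1 = 1
  1+0 = 1
  0+0 = 0
  0+0 = 0
  0+0 = 0
  1+0 = 1

0b10001101001110000000001111110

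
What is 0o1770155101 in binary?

0b1111111000001101101001000001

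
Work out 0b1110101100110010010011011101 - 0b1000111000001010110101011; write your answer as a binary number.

Subtract column by column in base 2:
  1-1 → 0
  0-1 → 1 (borrow)
  1-0-1 → 0
  1-1 → 0
  1-0 → 1
  0-1 → 1 (borrow)
  1-0-1 → 0
  1-1 → 0
  0-1 → 1 (borrow)
  0-0-1 → 1 (borrow)
  1-1-1 → 1 (borrow)
  0-0-1 → 1 (borrow)
  0-1-1 → 0 (borrow)
  1-0-1 → 0
  0-0 → 0
  0-0 → 0
  1-0 → 1
  1-0 → 1
  0-1 → 1 (borrow)
  0-1-1 → 0 (borrow)
  1-1-1 → 1 (borrow)
  1-0-1 → 0
  0-0 → 0
  1-0 → 1
  0-1 → 1 (borrow)
  1-0-1 → 0
  1-0 → 1
  1-0 → 1

0b1101100101110000111100110010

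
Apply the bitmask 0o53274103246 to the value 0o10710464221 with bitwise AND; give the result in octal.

AND each oct digit independently (no carries):
  1&5=1, 0&3=0, 7&2=2, 1&7=1, 0&4=0, 4&1=0, 6&0=0, 4&3=0, 2&2=2, 2&4=0, 1&6=0

0o10210000200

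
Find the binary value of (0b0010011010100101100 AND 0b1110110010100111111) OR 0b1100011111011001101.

0b1110011111111101101

0b0010011010100101100 AND 0b1110110010100111111 = 0b0010010010100101100.
Then OR with 0b1100011111011001101.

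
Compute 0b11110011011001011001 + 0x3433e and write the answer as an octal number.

0o4474627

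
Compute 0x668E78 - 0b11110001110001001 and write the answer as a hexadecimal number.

0b11110001110001001 = 0x1E389 in hexadecimal.
Subtract column by column in base 16:
  8-9 → F (borrow)
  7-8-1 → E (borrow)
  E-3-1 → A
  8-E → A (borrow)
  6-1-1 → 4
  6-0 → 6

0x64AAEF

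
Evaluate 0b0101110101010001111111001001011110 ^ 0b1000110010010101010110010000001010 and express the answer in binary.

XOR bit by bit (1 where the bits differ):
  0101110101010001111111001001011110
^ 1000110010010101010110010000001010
= 1101000111000100101001011001010100

0b1101000111000100101001011001010100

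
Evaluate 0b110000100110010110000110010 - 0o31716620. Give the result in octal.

0o552707242

0b110000100110010110000110010 = 0o604626062 in octal.
Subtract column by column in base 8:
  2-0 → 2
  6-2 → 4
  0-6 → 2 (borrow)
  6-6-1 → 7 (borrow)
  2-1-1 → 0
  6-7 → 7 (borrow)
  4-1-1 → 2
  0-3 → 5 (borrow)
  6-0-1 → 5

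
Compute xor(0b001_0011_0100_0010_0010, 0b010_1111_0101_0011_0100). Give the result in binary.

XOR bit by bit (1 where the bits differ):
  0010011010000100010
^ 0101111010100110100
= 0111100000100010110

0b0111100000100010110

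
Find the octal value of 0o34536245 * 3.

Multiply each base-8 digit by 3, carrying:
  5×3 = 15 → write 7 carry 1
  4×3+1 = 13 → write 5 carry 1
  2×3+1 = 7 → write 7
  6×3 = 18 → write 2 carry 2
  3×3+2 = 11 → write 3 carry 1
  5×3+1 = 16 → write 0 carry 2
  4×3+2 = 14 → write 6 carry 1
  3×3+1 = 10 → write 2 carry 1
  remaining carry: 1

0o126032757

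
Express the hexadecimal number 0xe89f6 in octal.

0o3504766

Expand each hex digit to 4 bits: e=1110 8=1000 9=1001 f=1111 6=0110.
Group the bits in threes: 011 101 000 100 111 110 110 → 3504766.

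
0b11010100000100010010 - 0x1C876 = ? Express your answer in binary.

0b10110111100010011100

0x1C876 = 0b11100100001110110 in binary.
Subtract column by column in base 2:
  0-0 → 0
  1-1 → 0
  0-1 → 1 (borrow)
  0-0-1 → 1 (borrow)
  1-1-1 → 1 (borrow)
  0-1-1 → 0 (borrow)
  0-1-1 → 0 (borrow)
  0-0-1 → 1 (borrow)
  1-0-1 → 0
  0-0 → 0
  0-0 → 0
  0-1 → 1 (borrow)
  0-0-1 → 1 (borrow)
  0-0-1 → 1 (borrow)
  1-1-1 → 1 (borrow)
  0-1-1 → 0 (borrow)
  1-1-1 → 1 (borrow)
  0-0-1 → 1 (borrow)
  1-0-1 → 0
  1-0 → 1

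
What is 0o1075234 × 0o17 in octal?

0o20627444

Multiply each base-8 digit by 15, carrying:
  4×15 = 60 → write 4 carry 7
  3×15+7 = 52 → write 4 carry 6
  2×15+6 = 36 → write 4 carry 4
  5×15+4 = 79 → write 7 carry 9
  7×15+9 = 114 → write 2 carry 14
  0×15+14 = 14 → write 6 carry 1
  1×15+1 = 16 → write 0 carry 2
  remaining carry: 2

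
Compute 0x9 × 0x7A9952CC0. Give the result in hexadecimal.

Multiply each base-16 digit by 9, carrying:
  0×9 = 0 → write 0
  C×9 = 108 → write C carry 6
  C×9+6 = 114 → write 2 carry 7
  2×9+7 = 25 → write 9 carry 1
  5×9+1 = 46 → write E carry 2
  9×9+2 = 83 → write 3 carry 5
  9×9+5 = 86 → write 6 carry 5
  A×9+5 = 95 → write F carry 5
  7×9+5 = 68 → write 4 carry 4
  remaining carry: 4

0x44F63E92C0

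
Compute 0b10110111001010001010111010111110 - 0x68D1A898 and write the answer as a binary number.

0b1001110010101110000011000100110

0x68D1A898 = 0b1101000110100011010100010011000 in binary.
Subtract column by column in base 2:
  0-0 → 0
  1-0 → 1
  1-0 → 1
  1-1 → 0
  1-1 → 0
  1-0 → 1
  0-0 → 0
  1-1 → 0
  0-0 → 0
  1-0 → 1
  1-0 → 1
  1-1 → 0
  0-0 → 0
  1-1 → 0
  0-0 → 0
  1-1 → 0
  0-1 → 1 (borrow)
  0-0-1 → 1 (borrow)
  0-0-1 → 1 (borrow)
  1-0-1 → 0
  0-1 → 1 (borrow)
  1-0-1 → 0
  0-1 → 1 (borrow)
  0-1-1 → 0 (borrow)
  1-0-1 → 0
  1-0 → 1
  1-0 → 1
  0-1 → 1 (borrow)
  1-0-1 → 0
  1-1 → 0
  0-1 → 1 (borrow)
  1-0-1 → 0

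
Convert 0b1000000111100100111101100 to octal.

0o100744754

Group the bits in threes: 001 000 000 111 100 100 111 101 100 → 100744754.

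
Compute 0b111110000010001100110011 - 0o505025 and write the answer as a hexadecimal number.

0b111110000010001100110011 = 0xf82333 in hexadecimal.
0o505025 = 0x28a15 in hexadecimal.
Subtract column by column in base 16:
  3-5 → e (borrow)
  3-1-1 → 1
  3-a → 9 (borrow)
  2-8-1 → 9 (borrow)
  8-2-1 → 5
  f-0 → f

0xf5991e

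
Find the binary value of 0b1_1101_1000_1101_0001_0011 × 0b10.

0b1110110001101000100110

Multiply each base-2 digit by 2, carrying:
  1×2 = 2 → write 0 carry 1
  1×2+1 = 3 → write 1 carry 1
  0×2+1 = 1 → write 1
  0×2 = 0 → write 0
  1×2 = 2 → write 0 carry 1
  0×2+1 = 1 → write 1
  0×2 = 0 → write 0
  0×2 = 0 → write 0
  1×2 = 2 → write 0 carry 1
  0×2+1 = 1 → write 1
  1×2 = 2 → write 0 carry 1
  1×2+1 = 3 → write 1 carry 1
  0×2+1 = 1 → write 1
  0×2 = 0 → write 0
  0×2 = 0 → write 0
  1×2 = 2 → write 0 carry 1
  1×2+1 = 3 → write 1 carry 1
  0×2+1 = 1 → write 1
  1×2 = 2 → write 0 carry 1
  1×2+1 = 3 → write 1 carry 1
  1×2+1 = 3 → write 1 carry 1
  remaining carry: 1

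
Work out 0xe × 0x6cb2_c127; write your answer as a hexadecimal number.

0x5f1c69022

Multiply each base-16 digit by 14, carrying:
  7×14 = 98 → write 2 carry 6
  2×14+6 = 34 → write 2 carry 2
  1×14+2 = 16 → write 0 carry 1
  c×14+1 = 169 → write 9 carry 10
  2×14+10 = 38 → write 6 carry 2
  b×14+2 = 156 → write c carry 9
  c×14+9 = 177 → write 1 carry 11
  6×14+11 = 95 → write f carry 5
  remaining carry: 5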